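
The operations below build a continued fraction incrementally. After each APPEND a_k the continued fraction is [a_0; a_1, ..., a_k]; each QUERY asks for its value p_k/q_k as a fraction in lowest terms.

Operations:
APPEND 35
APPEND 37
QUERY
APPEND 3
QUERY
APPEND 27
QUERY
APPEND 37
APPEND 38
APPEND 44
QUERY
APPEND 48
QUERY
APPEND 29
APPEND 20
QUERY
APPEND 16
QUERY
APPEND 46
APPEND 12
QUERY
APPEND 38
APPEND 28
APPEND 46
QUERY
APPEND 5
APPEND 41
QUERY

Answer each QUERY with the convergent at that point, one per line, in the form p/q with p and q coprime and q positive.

APPEND 35: p_0 = 35·1 + 0 = 35, q_0 = 35·0 + 1 = 1 → 35/1
APPEND 37: p_1 = 37·35 + 1 = 1296, q_1 = 37·1 + 0 = 37 → 1296/37
APPEND 3: p_2 = 3·1296 + 35 = 3923, q_2 = 3·37 + 1 = 112 → 3923/112
APPEND 27: p_3 = 27·3923 + 1296 = 107217, q_3 = 27·112 + 37 = 3061 → 107217/3061
APPEND 37: p_4 = 37·107217 + 3923 = 3970952, q_4 = 37·3061 + 112 = 113369 → 3970952/113369
APPEND 38: p_5 = 38·3970952 + 107217 = 151003393, q_5 = 38·113369 + 3061 = 4311083 → 151003393/4311083
APPEND 44: p_6 = 44·151003393 + 3970952 = 6648120244, q_6 = 44·4311083 + 113369 = 189801021 → 6648120244/189801021
APPEND 48: p_7 = 48·6648120244 + 151003393 = 319260775105, q_7 = 48·189801021 + 4311083 = 9114760091 → 319260775105/9114760091
APPEND 29: p_8 = 29·319260775105 + 6648120244 = 9265210598289, q_8 = 29·9114760091 + 189801021 = 264517843660 → 9265210598289/264517843660
APPEND 20: p_9 = 20·9265210598289 + 319260775105 = 185623472740885, q_9 = 20·264517843660 + 9114760091 = 5299471633291 → 185623472740885/5299471633291
APPEND 16: p_10 = 16·185623472740885 + 9265210598289 = 2979240774452449, q_10 = 16·5299471633291 + 264517843660 = 85056063976316 → 2979240774452449/85056063976316
APPEND 46: p_11 = 46·2979240774452449 + 185623472740885 = 137230699097553539, q_11 = 46·85056063976316 + 5299471633291 = 3917878414543827 → 137230699097553539/3917878414543827
APPEND 12: p_12 = 12·137230699097553539 + 2979240774452449 = 1649747629945094917, q_12 = 12·3917878414543827 + 85056063976316 = 47099597038502240 → 1649747629945094917/47099597038502240
APPEND 38: p_13 = 38·1649747629945094917 + 137230699097553539 = 62827640637011160385, q_13 = 38·47099597038502240 + 3917878414543827 = 1793702565877628947 → 62827640637011160385/1793702565877628947
APPEND 28: p_14 = 28·62827640637011160385 + 1649747629945094917 = 1760823685466257585697, q_14 = 28·1793702565877628947 + 47099597038502240 = 50270771441612112756 → 1760823685466257585697/50270771441612112756
APPEND 46: p_15 = 46·1760823685466257585697 + 62827640637011160385 = 81060717172084860102447, q_15 = 46·50270771441612112756 + 1793702565877628947 = 2314249188880034815723 → 81060717172084860102447/2314249188880034815723
APPEND 5: p_16 = 5·81060717172084860102447 + 1760823685466257585697 = 407064409545890558097932, q_16 = 5·2314249188880034815723 + 50270771441612112756 = 11621516715841786191371 → 407064409545890558097932/11621516715841786191371
APPEND 41: p_17 = 41·407064409545890558097932 + 81060717172084860102447 = 16770701508553597742117659, q_17 = 41·11621516715841786191371 + 2314249188880034815723 = 478796434538393268661934 → 16770701508553597742117659/478796434538393268661934

1296/37
3923/112
107217/3061
6648120244/189801021
319260775105/9114760091
185623472740885/5299471633291
2979240774452449/85056063976316
1649747629945094917/47099597038502240
81060717172084860102447/2314249188880034815723
16770701508553597742117659/478796434538393268661934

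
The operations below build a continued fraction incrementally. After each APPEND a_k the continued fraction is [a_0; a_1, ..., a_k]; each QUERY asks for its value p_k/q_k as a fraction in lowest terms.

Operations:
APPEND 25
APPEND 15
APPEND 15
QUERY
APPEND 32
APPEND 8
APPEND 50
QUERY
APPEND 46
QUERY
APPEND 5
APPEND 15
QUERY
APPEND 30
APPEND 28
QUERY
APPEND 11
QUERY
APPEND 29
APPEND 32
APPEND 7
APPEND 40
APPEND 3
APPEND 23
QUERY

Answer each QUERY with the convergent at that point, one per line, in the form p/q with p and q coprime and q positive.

APPEND 25: p_0 = 25·1 + 0 = 25, q_0 = 25·0 + 1 = 1 → 25/1
APPEND 15: p_1 = 15·25 + 1 = 376, q_1 = 15·1 + 0 = 15 → 376/15
APPEND 15: p_2 = 15·376 + 25 = 5665, q_2 = 15·15 + 1 = 226 → 5665/226
APPEND 32: p_3 = 32·5665 + 376 = 181656, q_3 = 32·226 + 15 = 7247 → 181656/7247
APPEND 8: p_4 = 8·181656 + 5665 = 1458913, q_4 = 8·7247 + 226 = 58202 → 1458913/58202
APPEND 50: p_5 = 50·1458913 + 181656 = 73127306, q_5 = 50·58202 + 7247 = 2917347 → 73127306/2917347
APPEND 46: p_6 = 46·73127306 + 1458913 = 3365314989, q_6 = 46·2917347 + 58202 = 134256164 → 3365314989/134256164
APPEND 5: p_7 = 5·3365314989 + 73127306 = 16899702251, q_7 = 5·134256164 + 2917347 = 674198167 → 16899702251/674198167
APPEND 15: p_8 = 15·16899702251 + 3365314989 = 256860848754, q_8 = 15·674198167 + 134256164 = 10247228669 → 256860848754/10247228669
APPEND 30: p_9 = 30·256860848754 + 16899702251 = 7722725164871, q_9 = 30·10247228669 + 674198167 = 308091058237 → 7722725164871/308091058237
APPEND 28: p_10 = 28·7722725164871 + 256860848754 = 216493165465142, q_10 = 28·308091058237 + 10247228669 = 8636796859305 → 216493165465142/8636796859305
APPEND 11: p_11 = 11·216493165465142 + 7722725164871 = 2389147545281433, q_11 = 11·8636796859305 + 308091058237 = 95312856510592 → 2389147545281433/95312856510592
APPEND 29: p_12 = 29·2389147545281433 + 216493165465142 = 69501771978626699, q_12 = 29·95312856510592 + 8636796859305 = 2772709635666473 → 69501771978626699/2772709635666473
APPEND 32: p_13 = 32·69501771978626699 + 2389147545281433 = 2226445850861335801, q_13 = 32·2772709635666473 + 95312856510592 = 88822021197837728 → 2226445850861335801/88822021197837728
APPEND 7: p_14 = 7·2226445850861335801 + 69501771978626699 = 15654622728007977306, q_14 = 7·88822021197837728 + 2772709635666473 = 624526858020530569 → 15654622728007977306/624526858020530569
APPEND 40: p_15 = 40·15654622728007977306 + 2226445850861335801 = 628411354971180428041, q_15 = 40·624526858020530569 + 88822021197837728 = 25069896342019060488 → 628411354971180428041/25069896342019060488
APPEND 3: p_16 = 3·628411354971180428041 + 15654622728007977306 = 1900888687641549261429, q_16 = 3·25069896342019060488 + 624526858020530569 = 75834215884077712033 → 1900888687641549261429/75834215884077712033
APPEND 23: p_17 = 23·1900888687641549261429 + 628411354971180428041 = 44348851170726813440908, q_17 = 23·75834215884077712033 + 25069896342019060488 = 1769256861675806437247 → 44348851170726813440908/1769256861675806437247

5665/226
73127306/2917347
3365314989/134256164
256860848754/10247228669
216493165465142/8636796859305
2389147545281433/95312856510592
44348851170726813440908/1769256861675806437247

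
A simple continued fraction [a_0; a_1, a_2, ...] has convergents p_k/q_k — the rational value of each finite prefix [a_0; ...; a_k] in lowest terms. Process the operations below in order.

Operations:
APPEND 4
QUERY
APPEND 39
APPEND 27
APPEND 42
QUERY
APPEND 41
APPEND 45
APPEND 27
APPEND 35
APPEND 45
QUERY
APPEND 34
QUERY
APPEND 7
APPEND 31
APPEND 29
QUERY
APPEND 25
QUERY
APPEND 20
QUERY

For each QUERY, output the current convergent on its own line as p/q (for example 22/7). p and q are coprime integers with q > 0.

APPEND 4: p_0 = 4·1 + 0 = 4, q_0 = 4·0 + 1 = 1 → 4/1
APPEND 39: p_1 = 39·4 + 1 = 157, q_1 = 39·1 + 0 = 39 → 157/39
APPEND 27: p_2 = 27·157 + 4 = 4243, q_2 = 27·39 + 1 = 1054 → 4243/1054
APPEND 42: p_3 = 42·4243 + 157 = 178363, q_3 = 42·1054 + 39 = 44307 → 178363/44307
APPEND 41: p_4 = 41·178363 + 4243 = 7317126, q_4 = 41·44307 + 1054 = 1817641 → 7317126/1817641
APPEND 45: p_5 = 45·7317126 + 178363 = 329449033, q_5 = 45·1817641 + 44307 = 81838152 → 329449033/81838152
APPEND 27: p_6 = 27·329449033 + 7317126 = 8902441017, q_6 = 27·81838152 + 1817641 = 2211447745 → 8902441017/2211447745
APPEND 35: p_7 = 35·8902441017 + 329449033 = 311914884628, q_7 = 35·2211447745 + 81838152 = 77482509227 → 311914884628/77482509227
APPEND 45: p_8 = 45·311914884628 + 8902441017 = 14045072249277, q_8 = 45·77482509227 + 2211447745 = 3488924362960 → 14045072249277/3488924362960
APPEND 34: p_9 = 34·14045072249277 + 311914884628 = 477844371360046, q_9 = 34·3488924362960 + 77482509227 = 118700910849867 → 477844371360046/118700910849867
APPEND 7: p_10 = 7·477844371360046 + 14045072249277 = 3358955671769599, q_10 = 7·118700910849867 + 3488924362960 = 834395300312029 → 3358955671769599/834395300312029
APPEND 31: p_11 = 31·3358955671769599 + 477844371360046 = 104605470196217615, q_11 = 31·834395300312029 + 118700910849867 = 25984955220522766 → 104605470196217615/25984955220522766
APPEND 29: p_12 = 29·104605470196217615 + 3358955671769599 = 3036917591362080434, q_12 = 29·25984955220522766 + 834395300312029 = 754398096695472243 → 3036917591362080434/754398096695472243
APPEND 25: p_13 = 25·3036917591362080434 + 104605470196217615 = 76027545254248228465, q_13 = 25·754398096695472243 + 25984955220522766 = 18885937372607328841 → 76027545254248228465/18885937372607328841
APPEND 20: p_14 = 20·76027545254248228465 + 3036917591362080434 = 1523587822676326649734, q_14 = 20·18885937372607328841 + 754398096695472243 = 378473145548842049063 → 1523587822676326649734/378473145548842049063

4/1
178363/44307
14045072249277/3488924362960
477844371360046/118700910849867
3036917591362080434/754398096695472243
76027545254248228465/18885937372607328841
1523587822676326649734/378473145548842049063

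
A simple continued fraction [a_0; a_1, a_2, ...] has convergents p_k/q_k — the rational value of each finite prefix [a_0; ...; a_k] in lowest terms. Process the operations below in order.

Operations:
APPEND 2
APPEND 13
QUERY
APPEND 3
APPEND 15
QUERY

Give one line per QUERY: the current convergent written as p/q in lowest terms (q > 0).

27/13
1272/613

APPEND 2: p_0 = 2·1 + 0 = 2, q_0 = 2·0 + 1 = 1 → 2/1
APPEND 13: p_1 = 13·2 + 1 = 27, q_1 = 13·1 + 0 = 13 → 27/13
APPEND 3: p_2 = 3·27 + 2 = 83, q_2 = 3·13 + 1 = 40 → 83/40
APPEND 15: p_3 = 15·83 + 27 = 1272, q_3 = 15·40 + 13 = 613 → 1272/613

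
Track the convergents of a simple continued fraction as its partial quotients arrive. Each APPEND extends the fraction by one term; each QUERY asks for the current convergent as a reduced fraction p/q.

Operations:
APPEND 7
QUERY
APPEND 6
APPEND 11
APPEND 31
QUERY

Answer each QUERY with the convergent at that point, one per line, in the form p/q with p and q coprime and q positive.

7/1
14923/2083

APPEND 7: p_0 = 7·1 + 0 = 7, q_0 = 7·0 + 1 = 1 → 7/1
APPEND 6: p_1 = 6·7 + 1 = 43, q_1 = 6·1 + 0 = 6 → 43/6
APPEND 11: p_2 = 11·43 + 7 = 480, q_2 = 11·6 + 1 = 67 → 480/67
APPEND 31: p_3 = 31·480 + 43 = 14923, q_3 = 31·67 + 6 = 2083 → 14923/2083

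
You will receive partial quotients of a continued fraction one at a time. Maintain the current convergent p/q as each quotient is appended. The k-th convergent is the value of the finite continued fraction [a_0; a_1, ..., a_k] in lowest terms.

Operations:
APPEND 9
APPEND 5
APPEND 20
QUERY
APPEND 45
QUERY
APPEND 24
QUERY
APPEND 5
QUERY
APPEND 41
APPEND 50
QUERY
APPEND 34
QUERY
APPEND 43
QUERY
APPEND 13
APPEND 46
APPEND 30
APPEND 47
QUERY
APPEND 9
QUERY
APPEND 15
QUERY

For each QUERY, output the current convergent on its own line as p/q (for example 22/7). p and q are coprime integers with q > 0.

929/101
41851/4550
1005353/109301
5068616/551055
10445999066/1135678855
355372786853/38635783626
15291475833745/1662474374773
12956612788805983909/1408630336236862978
116884992478990735509/12707622658830497167
1766231499973667016544/192022970218694320483

APPEND 9: p_0 = 9·1 + 0 = 9, q_0 = 9·0 + 1 = 1 → 9/1
APPEND 5: p_1 = 5·9 + 1 = 46, q_1 = 5·1 + 0 = 5 → 46/5
APPEND 20: p_2 = 20·46 + 9 = 929, q_2 = 20·5 + 1 = 101 → 929/101
APPEND 45: p_3 = 45·929 + 46 = 41851, q_3 = 45·101 + 5 = 4550 → 41851/4550
APPEND 24: p_4 = 24·41851 + 929 = 1005353, q_4 = 24·4550 + 101 = 109301 → 1005353/109301
APPEND 5: p_5 = 5·1005353 + 41851 = 5068616, q_5 = 5·109301 + 4550 = 551055 → 5068616/551055
APPEND 41: p_6 = 41·5068616 + 1005353 = 208818609, q_6 = 41·551055 + 109301 = 22702556 → 208818609/22702556
APPEND 50: p_7 = 50·208818609 + 5068616 = 10445999066, q_7 = 50·22702556 + 551055 = 1135678855 → 10445999066/1135678855
APPEND 34: p_8 = 34·10445999066 + 208818609 = 355372786853, q_8 = 34·1135678855 + 22702556 = 38635783626 → 355372786853/38635783626
APPEND 43: p_9 = 43·355372786853 + 10445999066 = 15291475833745, q_9 = 43·38635783626 + 1135678855 = 1662474374773 → 15291475833745/1662474374773
APPEND 13: p_10 = 13·15291475833745 + 355372786853 = 199144558625538, q_10 = 13·1662474374773 + 38635783626 = 21650802655675 → 199144558625538/21650802655675
APPEND 46: p_11 = 46·199144558625538 + 15291475833745 = 9175941172608493, q_11 = 46·21650802655675 + 1662474374773 = 997599396535823 → 9175941172608493/997599396535823
APPEND 30: p_12 = 30·9175941172608493 + 199144558625538 = 275477379736880328, q_12 = 30·997599396535823 + 21650802655675 = 29949632698730365 → 275477379736880328/29949632698730365
APPEND 47: p_13 = 47·275477379736880328 + 9175941172608493 = 12956612788805983909, q_13 = 47·29949632698730365 + 997599396535823 = 1408630336236862978 → 12956612788805983909/1408630336236862978
APPEND 9: p_14 = 9·12956612788805983909 + 275477379736880328 = 116884992478990735509, q_14 = 9·1408630336236862978 + 29949632698730365 = 12707622658830497167 → 116884992478990735509/12707622658830497167
APPEND 15: p_15 = 15·116884992478990735509 + 12956612788805983909 = 1766231499973667016544, q_15 = 15·12707622658830497167 + 1408630336236862978 = 192022970218694320483 → 1766231499973667016544/192022970218694320483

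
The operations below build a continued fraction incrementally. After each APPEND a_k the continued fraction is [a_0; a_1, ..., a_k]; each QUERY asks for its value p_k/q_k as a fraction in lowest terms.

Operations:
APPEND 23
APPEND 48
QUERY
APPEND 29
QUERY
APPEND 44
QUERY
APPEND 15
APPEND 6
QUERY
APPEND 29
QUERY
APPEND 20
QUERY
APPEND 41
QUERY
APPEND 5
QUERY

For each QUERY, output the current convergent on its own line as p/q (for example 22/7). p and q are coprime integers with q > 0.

1105/48
32068/1393
1412097/61340
128693235/5590298
3753317338/163040135
75195039995/3266392998
3086749957133/134085153053
15508944825660/673692158263

APPEND 23: p_0 = 23·1 + 0 = 23, q_0 = 23·0 + 1 = 1 → 23/1
APPEND 48: p_1 = 48·23 + 1 = 1105, q_1 = 48·1 + 0 = 48 → 1105/48
APPEND 29: p_2 = 29·1105 + 23 = 32068, q_2 = 29·48 + 1 = 1393 → 32068/1393
APPEND 44: p_3 = 44·32068 + 1105 = 1412097, q_3 = 44·1393 + 48 = 61340 → 1412097/61340
APPEND 15: p_4 = 15·1412097 + 32068 = 21213523, q_4 = 15·61340 + 1393 = 921493 → 21213523/921493
APPEND 6: p_5 = 6·21213523 + 1412097 = 128693235, q_5 = 6·921493 + 61340 = 5590298 → 128693235/5590298
APPEND 29: p_6 = 29·128693235 + 21213523 = 3753317338, q_6 = 29·5590298 + 921493 = 163040135 → 3753317338/163040135
APPEND 20: p_7 = 20·3753317338 + 128693235 = 75195039995, q_7 = 20·163040135 + 5590298 = 3266392998 → 75195039995/3266392998
APPEND 41: p_8 = 41·75195039995 + 3753317338 = 3086749957133, q_8 = 41·3266392998 + 163040135 = 134085153053 → 3086749957133/134085153053
APPEND 5: p_9 = 5·3086749957133 + 75195039995 = 15508944825660, q_9 = 5·134085153053 + 3266392998 = 673692158263 → 15508944825660/673692158263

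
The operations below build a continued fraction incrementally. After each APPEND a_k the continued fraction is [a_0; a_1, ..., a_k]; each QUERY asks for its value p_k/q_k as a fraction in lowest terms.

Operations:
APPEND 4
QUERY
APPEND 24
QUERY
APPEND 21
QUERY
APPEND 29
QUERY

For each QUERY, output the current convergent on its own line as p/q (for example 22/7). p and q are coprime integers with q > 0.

4/1
97/24
2041/505
59286/14669

APPEND 4: p_0 = 4·1 + 0 = 4, q_0 = 4·0 + 1 = 1 → 4/1
APPEND 24: p_1 = 24·4 + 1 = 97, q_1 = 24·1 + 0 = 24 → 97/24
APPEND 21: p_2 = 21·97 + 4 = 2041, q_2 = 21·24 + 1 = 505 → 2041/505
APPEND 29: p_3 = 29·2041 + 97 = 59286, q_3 = 29·505 + 24 = 14669 → 59286/14669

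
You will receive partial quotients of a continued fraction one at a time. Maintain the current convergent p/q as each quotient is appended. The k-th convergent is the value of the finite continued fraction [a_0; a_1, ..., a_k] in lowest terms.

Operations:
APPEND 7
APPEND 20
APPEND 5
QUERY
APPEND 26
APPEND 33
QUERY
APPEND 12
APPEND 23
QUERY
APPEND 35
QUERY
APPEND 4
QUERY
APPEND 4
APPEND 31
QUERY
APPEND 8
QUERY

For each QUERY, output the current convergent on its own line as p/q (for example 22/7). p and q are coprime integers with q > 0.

712/101
616261/87419
171133316/24275921
5997079845/850708909
24159452696/3427111557
3205841062195/454760920804
25749363388189/3652646521569

APPEND 7: p_0 = 7·1 + 0 = 7, q_0 = 7·0 + 1 = 1 → 7/1
APPEND 20: p_1 = 20·7 + 1 = 141, q_1 = 20·1 + 0 = 20 → 141/20
APPEND 5: p_2 = 5·141 + 7 = 712, q_2 = 5·20 + 1 = 101 → 712/101
APPEND 26: p_3 = 26·712 + 141 = 18653, q_3 = 26·101 + 20 = 2646 → 18653/2646
APPEND 33: p_4 = 33·18653 + 712 = 616261, q_4 = 33·2646 + 101 = 87419 → 616261/87419
APPEND 12: p_5 = 12·616261 + 18653 = 7413785, q_5 = 12·87419 + 2646 = 1051674 → 7413785/1051674
APPEND 23: p_6 = 23·7413785 + 616261 = 171133316, q_6 = 23·1051674 + 87419 = 24275921 → 171133316/24275921
APPEND 35: p_7 = 35·171133316 + 7413785 = 5997079845, q_7 = 35·24275921 + 1051674 = 850708909 → 5997079845/850708909
APPEND 4: p_8 = 4·5997079845 + 171133316 = 24159452696, q_8 = 4·850708909 + 24275921 = 3427111557 → 24159452696/3427111557
APPEND 4: p_9 = 4·24159452696 + 5997079845 = 102634890629, q_9 = 4·3427111557 + 850708909 = 14559155137 → 102634890629/14559155137
APPEND 31: p_10 = 31·102634890629 + 24159452696 = 3205841062195, q_10 = 31·14559155137 + 3427111557 = 454760920804 → 3205841062195/454760920804
APPEND 8: p_11 = 8·3205841062195 + 102634890629 = 25749363388189, q_11 = 8·454760920804 + 14559155137 = 3652646521569 → 25749363388189/3652646521569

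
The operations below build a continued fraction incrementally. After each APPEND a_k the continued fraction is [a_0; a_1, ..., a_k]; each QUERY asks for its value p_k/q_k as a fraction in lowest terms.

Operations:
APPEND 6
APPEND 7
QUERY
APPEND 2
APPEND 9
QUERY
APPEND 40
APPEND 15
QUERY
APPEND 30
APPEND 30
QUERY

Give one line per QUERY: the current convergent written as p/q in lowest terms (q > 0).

APPEND 6: p_0 = 6·1 + 0 = 6, q_0 = 6·0 + 1 = 1 → 6/1
APPEND 7: p_1 = 7·6 + 1 = 43, q_1 = 7·1 + 0 = 7 → 43/7
APPEND 2: p_2 = 2·43 + 6 = 92, q_2 = 2·7 + 1 = 15 → 92/15
APPEND 9: p_3 = 9·92 + 43 = 871, q_3 = 9·15 + 7 = 142 → 871/142
APPEND 40: p_4 = 40·871 + 92 = 34932, q_4 = 40·142 + 15 = 5695 → 34932/5695
APPEND 15: p_5 = 15·34932 + 871 = 524851, q_5 = 15·5695 + 142 = 85567 → 524851/85567
APPEND 30: p_6 = 30·524851 + 34932 = 15780462, q_6 = 30·85567 + 5695 = 2572705 → 15780462/2572705
APPEND 30: p_7 = 30·15780462 + 524851 = 473938711, q_7 = 30·2572705 + 85567 = 77266717 → 473938711/77266717

43/7
871/142
524851/85567
473938711/77266717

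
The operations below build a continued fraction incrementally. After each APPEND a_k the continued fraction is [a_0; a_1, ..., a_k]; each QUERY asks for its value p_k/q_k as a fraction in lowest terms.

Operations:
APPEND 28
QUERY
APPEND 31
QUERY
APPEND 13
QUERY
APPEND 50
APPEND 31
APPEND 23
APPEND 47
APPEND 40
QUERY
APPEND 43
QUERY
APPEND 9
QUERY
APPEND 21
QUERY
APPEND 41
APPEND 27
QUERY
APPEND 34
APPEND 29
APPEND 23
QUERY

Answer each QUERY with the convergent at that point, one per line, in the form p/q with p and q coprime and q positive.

APPEND 28: p_0 = 28·1 + 0 = 28, q_0 = 28·0 + 1 = 1 → 28/1
APPEND 31: p_1 = 31·28 + 1 = 869, q_1 = 31·1 + 0 = 31 → 869/31
APPEND 13: p_2 = 13·869 + 28 = 11325, q_2 = 13·31 + 1 = 404 → 11325/404
APPEND 50: p_3 = 50·11325 + 869 = 567119, q_3 = 50·404 + 31 = 20231 → 567119/20231
APPEND 31: p_4 = 31·567119 + 11325 = 17592014, q_4 = 31·20231 + 404 = 627565 → 17592014/627565
APPEND 23: p_5 = 23·17592014 + 567119 = 405183441, q_5 = 23·627565 + 20231 = 14454226 → 405183441/14454226
APPEND 47: p_6 = 47·405183441 + 17592014 = 19061213741, q_6 = 47·14454226 + 627565 = 679976187 → 19061213741/679976187
APPEND 40: p_7 = 40·19061213741 + 405183441 = 762853733081, q_7 = 40·679976187 + 14454226 = 27213501706 → 762853733081/27213501706
APPEND 43: p_8 = 43·762853733081 + 19061213741 = 32821771736224, q_8 = 43·27213501706 + 679976187 = 1170860549545 → 32821771736224/1170860549545
APPEND 9: p_9 = 9·32821771736224 + 762853733081 = 296158799359097, q_9 = 9·1170860549545 + 27213501706 = 10564958447611 → 296158799359097/10564958447611
APPEND 21: p_10 = 21·296158799359097 + 32821771736224 = 6252156558277261, q_10 = 21·10564958447611 + 1170860549545 = 223034987949376 → 6252156558277261/223034987949376
APPEND 41: p_11 = 41·6252156558277261 + 296158799359097 = 256634577688726798, q_11 = 41·223034987949376 + 10564958447611 = 9154999464372027 → 256634577688726798/9154999464372027
APPEND 27: p_12 = 27·256634577688726798 + 6252156558277261 = 6935385754153900807, q_12 = 27·9154999464372027 + 223034987949376 = 247408020525994105 → 6935385754153900807/247408020525994105
APPEND 34: p_13 = 34·6935385754153900807 + 256634577688726798 = 236059750218921354236, q_13 = 34·247408020525994105 + 9154999464372027 = 8421027697348171597 → 236059750218921354236/8421027697348171597
APPEND 29: p_14 = 29·236059750218921354236 + 6935385754153900807 = 6852668142102873173651, q_14 = 29·8421027697348171597 + 247408020525994105 = 244457211243622970418 → 6852668142102873173651/244457211243622970418
APPEND 23: p_15 = 23·6852668142102873173651 + 236059750218921354236 = 157847427018585004348209, q_15 = 23·244457211243622970418 + 8421027697348171597 = 5630936886300676491211 → 157847427018585004348209/5630936886300676491211

28/1
869/31
11325/404
762853733081/27213501706
32821771736224/1170860549545
296158799359097/10564958447611
6252156558277261/223034987949376
6935385754153900807/247408020525994105
157847427018585004348209/5630936886300676491211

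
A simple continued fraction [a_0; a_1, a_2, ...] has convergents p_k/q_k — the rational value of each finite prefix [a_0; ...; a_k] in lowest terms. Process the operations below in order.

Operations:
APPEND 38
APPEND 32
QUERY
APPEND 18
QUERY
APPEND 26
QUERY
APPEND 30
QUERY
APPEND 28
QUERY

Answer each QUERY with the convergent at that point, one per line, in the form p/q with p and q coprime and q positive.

1217/32
21944/577
571761/15034
17174774/451597
481465433/12659750

APPEND 38: p_0 = 38·1 + 0 = 38, q_0 = 38·0 + 1 = 1 → 38/1
APPEND 32: p_1 = 32·38 + 1 = 1217, q_1 = 32·1 + 0 = 32 → 1217/32
APPEND 18: p_2 = 18·1217 + 38 = 21944, q_2 = 18·32 + 1 = 577 → 21944/577
APPEND 26: p_3 = 26·21944 + 1217 = 571761, q_3 = 26·577 + 32 = 15034 → 571761/15034
APPEND 30: p_4 = 30·571761 + 21944 = 17174774, q_4 = 30·15034 + 577 = 451597 → 17174774/451597
APPEND 28: p_5 = 28·17174774 + 571761 = 481465433, q_5 = 28·451597 + 15034 = 12659750 → 481465433/12659750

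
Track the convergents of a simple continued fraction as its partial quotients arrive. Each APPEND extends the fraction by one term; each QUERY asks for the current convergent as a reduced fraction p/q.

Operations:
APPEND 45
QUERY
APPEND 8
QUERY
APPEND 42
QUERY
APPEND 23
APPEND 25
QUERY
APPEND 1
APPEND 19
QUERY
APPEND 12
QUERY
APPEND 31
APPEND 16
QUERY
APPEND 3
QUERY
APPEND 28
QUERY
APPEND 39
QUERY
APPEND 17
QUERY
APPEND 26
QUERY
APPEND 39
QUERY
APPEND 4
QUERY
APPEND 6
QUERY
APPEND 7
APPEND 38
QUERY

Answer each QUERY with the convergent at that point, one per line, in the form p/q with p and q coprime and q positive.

45/1
361/8
15207/337
8768257/194312
182017458/4033661
2193327875/48606003
1092996233203/24221722067
3347163881192/74175985955
94813584906579/2101149328807
3701076975237773/82018999809428
63013122163948720/1396424146089083
1642042253237904493/36389046798125586
64102660998442223947/1420569249272986937
258052686247006800281/5718666043890073334
1612418778480483025633/35732565512613426941
440321815931675226254689/9757904301535607779939

APPEND 45: p_0 = 45·1 + 0 = 45, q_0 = 45·0 + 1 = 1 → 45/1
APPEND 8: p_1 = 8·45 + 1 = 361, q_1 = 8·1 + 0 = 8 → 361/8
APPEND 42: p_2 = 42·361 + 45 = 15207, q_2 = 42·8 + 1 = 337 → 15207/337
APPEND 23: p_3 = 23·15207 + 361 = 350122, q_3 = 23·337 + 8 = 7759 → 350122/7759
APPEND 25: p_4 = 25·350122 + 15207 = 8768257, q_4 = 25·7759 + 337 = 194312 → 8768257/194312
APPEND 1: p_5 = 1·8768257 + 350122 = 9118379, q_5 = 1·194312 + 7759 = 202071 → 9118379/202071
APPEND 19: p_6 = 19·9118379 + 8768257 = 182017458, q_6 = 19·202071 + 194312 = 4033661 → 182017458/4033661
APPEND 12: p_7 = 12·182017458 + 9118379 = 2193327875, q_7 = 12·4033661 + 202071 = 48606003 → 2193327875/48606003
APPEND 31: p_8 = 31·2193327875 + 182017458 = 68175181583, q_8 = 31·48606003 + 4033661 = 1510819754 → 68175181583/1510819754
APPEND 16: p_9 = 16·68175181583 + 2193327875 = 1092996233203, q_9 = 16·1510819754 + 48606003 = 24221722067 → 1092996233203/24221722067
APPEND 3: p_10 = 3·1092996233203 + 68175181583 = 3347163881192, q_10 = 3·24221722067 + 1510819754 = 74175985955 → 3347163881192/74175985955
APPEND 28: p_11 = 28·3347163881192 + 1092996233203 = 94813584906579, q_11 = 28·74175985955 + 24221722067 = 2101149328807 → 94813584906579/2101149328807
APPEND 39: p_12 = 39·94813584906579 + 3347163881192 = 3701076975237773, q_12 = 39·2101149328807 + 74175985955 = 82018999809428 → 3701076975237773/82018999809428
APPEND 17: p_13 = 17·3701076975237773 + 94813584906579 = 63013122163948720, q_13 = 17·82018999809428 + 2101149328807 = 1396424146089083 → 63013122163948720/1396424146089083
APPEND 26: p_14 = 26·63013122163948720 + 3701076975237773 = 1642042253237904493, q_14 = 26·1396424146089083 + 82018999809428 = 36389046798125586 → 1642042253237904493/36389046798125586
APPEND 39: p_15 = 39·1642042253237904493 + 63013122163948720 = 64102660998442223947, q_15 = 39·36389046798125586 + 1396424146089083 = 1420569249272986937 → 64102660998442223947/1420569249272986937
APPEND 4: p_16 = 4·64102660998442223947 + 1642042253237904493 = 258052686247006800281, q_16 = 4·1420569249272986937 + 36389046798125586 = 5718666043890073334 → 258052686247006800281/5718666043890073334
APPEND 6: p_17 = 6·258052686247006800281 + 64102660998442223947 = 1612418778480483025633, q_17 = 6·5718666043890073334 + 1420569249272986937 = 35732565512613426941 → 1612418778480483025633/35732565512613426941
APPEND 7: p_18 = 7·1612418778480483025633 + 258052686247006800281 = 11544984135610387979712, q_18 = 7·35732565512613426941 + 5718666043890073334 = 255846624632184061921 → 11544984135610387979712/255846624632184061921
APPEND 38: p_19 = 38·11544984135610387979712 + 1612418778480483025633 = 440321815931675226254689, q_19 = 38·255846624632184061921 + 35732565512613426941 = 9757904301535607779939 → 440321815931675226254689/9757904301535607779939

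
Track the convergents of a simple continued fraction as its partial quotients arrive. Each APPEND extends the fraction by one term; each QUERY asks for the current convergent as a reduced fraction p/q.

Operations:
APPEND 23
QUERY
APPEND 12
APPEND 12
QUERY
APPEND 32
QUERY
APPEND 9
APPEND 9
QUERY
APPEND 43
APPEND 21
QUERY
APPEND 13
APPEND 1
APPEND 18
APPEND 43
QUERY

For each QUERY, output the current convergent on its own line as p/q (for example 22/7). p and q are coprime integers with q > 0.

23/1
3347/145
107381/4652
8835365/382769
8007535256/346905449
91669538140982/3971342151081

APPEND 23: p_0 = 23·1 + 0 = 23, q_0 = 23·0 + 1 = 1 → 23/1
APPEND 12: p_1 = 12·23 + 1 = 277, q_1 = 12·1 + 0 = 12 → 277/12
APPEND 12: p_2 = 12·277 + 23 = 3347, q_2 = 12·12 + 1 = 145 → 3347/145
APPEND 32: p_3 = 32·3347 + 277 = 107381, q_3 = 32·145 + 12 = 4652 → 107381/4652
APPEND 9: p_4 = 9·107381 + 3347 = 969776, q_4 = 9·4652 + 145 = 42013 → 969776/42013
APPEND 9: p_5 = 9·969776 + 107381 = 8835365, q_5 = 9·42013 + 4652 = 382769 → 8835365/382769
APPEND 43: p_6 = 43·8835365 + 969776 = 380890471, q_6 = 43·382769 + 42013 = 16501080 → 380890471/16501080
APPEND 21: p_7 = 21·380890471 + 8835365 = 8007535256, q_7 = 21·16501080 + 382769 = 346905449 → 8007535256/346905449
APPEND 13: p_8 = 13·8007535256 + 380890471 = 104478848799, q_8 = 13·346905449 + 16501080 = 4526271917 → 104478848799/4526271917
APPEND 1: p_9 = 1·104478848799 + 8007535256 = 112486384055, q_9 = 1·4526271917 + 346905449 = 4873177366 → 112486384055/4873177366
APPEND 18: p_10 = 18·112486384055 + 104478848799 = 2129233761789, q_10 = 18·4873177366 + 4526271917 = 92243464505 → 2129233761789/92243464505
APPEND 43: p_11 = 43·2129233761789 + 112486384055 = 91669538140982, q_11 = 43·92243464505 + 4873177366 = 3971342151081 → 91669538140982/3971342151081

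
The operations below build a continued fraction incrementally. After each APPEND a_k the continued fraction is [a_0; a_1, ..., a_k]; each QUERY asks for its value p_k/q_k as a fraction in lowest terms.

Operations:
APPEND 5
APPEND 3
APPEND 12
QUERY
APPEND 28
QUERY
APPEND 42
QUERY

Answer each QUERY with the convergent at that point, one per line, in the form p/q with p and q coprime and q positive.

APPEND 5: p_0 = 5·1 + 0 = 5, q_0 = 5·0 + 1 = 1 → 5/1
APPEND 3: p_1 = 3·5 + 1 = 16, q_1 = 3·1 + 0 = 3 → 16/3
APPEND 12: p_2 = 12·16 + 5 = 197, q_2 = 12·3 + 1 = 37 → 197/37
APPEND 28: p_3 = 28·197 + 16 = 5532, q_3 = 28·37 + 3 = 1039 → 5532/1039
APPEND 42: p_4 = 42·5532 + 197 = 232541, q_4 = 42·1039 + 37 = 43675 → 232541/43675

197/37
5532/1039
232541/43675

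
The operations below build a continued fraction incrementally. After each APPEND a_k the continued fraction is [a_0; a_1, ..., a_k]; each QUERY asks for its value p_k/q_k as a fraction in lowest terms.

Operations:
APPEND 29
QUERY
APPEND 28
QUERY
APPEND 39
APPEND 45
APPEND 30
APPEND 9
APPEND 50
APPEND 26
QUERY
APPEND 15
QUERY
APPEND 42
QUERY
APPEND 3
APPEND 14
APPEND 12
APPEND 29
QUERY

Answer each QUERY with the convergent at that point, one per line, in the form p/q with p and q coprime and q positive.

APPEND 29: p_0 = 29·1 + 0 = 29, q_0 = 29·0 + 1 = 1 → 29/1
APPEND 28: p_1 = 28·29 + 1 = 813, q_1 = 28·1 + 0 = 28 → 813/28
APPEND 39: p_2 = 39·813 + 29 = 31736, q_2 = 39·28 + 1 = 1093 → 31736/1093
APPEND 45: p_3 = 45·31736 + 813 = 1428933, q_3 = 45·1093 + 28 = 49213 → 1428933/49213
APPEND 30: p_4 = 30·1428933 + 31736 = 42899726, q_4 = 30·49213 + 1093 = 1477483 → 42899726/1477483
APPEND 9: p_5 = 9·42899726 + 1428933 = 387526467, q_5 = 9·1477483 + 49213 = 13346560 → 387526467/13346560
APPEND 50: p_6 = 50·387526467 + 42899726 = 19419223076, q_6 = 50·13346560 + 1477483 = 668805483 → 19419223076/668805483
APPEND 26: p_7 = 26·19419223076 + 387526467 = 505287326443, q_7 = 26·668805483 + 13346560 = 17402289118 → 505287326443/17402289118
APPEND 15: p_8 = 15·505287326443 + 19419223076 = 7598729119721, q_8 = 15·17402289118 + 668805483 = 261703142253 → 7598729119721/261703142253
APPEND 42: p_9 = 42·7598729119721 + 505287326443 = 319651910354725, q_9 = 42·261703142253 + 17402289118 = 11008934263744 → 319651910354725/11008934263744
APPEND 3: p_10 = 3·319651910354725 + 7598729119721 = 966554460183896, q_10 = 3·11008934263744 + 261703142253 = 33288505933485 → 966554460183896/33288505933485
APPEND 14: p_11 = 14·966554460183896 + 319651910354725 = 13851414352929269, q_11 = 14·33288505933485 + 11008934263744 = 477048017332534 → 13851414352929269/477048017332534
APPEND 12: p_12 = 12·13851414352929269 + 966554460183896 = 167183526695335124, q_12 = 12·477048017332534 + 33288505933485 = 5757864713923893 → 167183526695335124/5757864713923893
APPEND 29: p_13 = 29·167183526695335124 + 13851414352929269 = 4862173688517647865, q_13 = 29·5757864713923893 + 477048017332534 = 167455124721125431 → 4862173688517647865/167455124721125431

29/1
813/28
505287326443/17402289118
7598729119721/261703142253
319651910354725/11008934263744
4862173688517647865/167455124721125431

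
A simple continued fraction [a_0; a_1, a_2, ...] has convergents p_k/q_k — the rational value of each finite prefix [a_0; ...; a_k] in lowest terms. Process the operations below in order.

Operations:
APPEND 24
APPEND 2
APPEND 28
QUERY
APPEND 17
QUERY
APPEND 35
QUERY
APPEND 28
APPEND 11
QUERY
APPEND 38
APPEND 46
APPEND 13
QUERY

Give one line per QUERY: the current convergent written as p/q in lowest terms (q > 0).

1396/57
23781/971
833731/34042
257884470/10529659
5887316385401/240384517778

APPEND 24: p_0 = 24·1 + 0 = 24, q_0 = 24·0 + 1 = 1 → 24/1
APPEND 2: p_1 = 2·24 + 1 = 49, q_1 = 2·1 + 0 = 2 → 49/2
APPEND 28: p_2 = 28·49 + 24 = 1396, q_2 = 28·2 + 1 = 57 → 1396/57
APPEND 17: p_3 = 17·1396 + 49 = 23781, q_3 = 17·57 + 2 = 971 → 23781/971
APPEND 35: p_4 = 35·23781 + 1396 = 833731, q_4 = 35·971 + 57 = 34042 → 833731/34042
APPEND 28: p_5 = 28·833731 + 23781 = 23368249, q_5 = 28·34042 + 971 = 954147 → 23368249/954147
APPEND 11: p_6 = 11·23368249 + 833731 = 257884470, q_6 = 11·954147 + 34042 = 10529659 → 257884470/10529659
APPEND 38: p_7 = 38·257884470 + 23368249 = 9822978109, q_7 = 38·10529659 + 954147 = 401081189 → 9822978109/401081189
APPEND 46: p_8 = 46·9822978109 + 257884470 = 452114877484, q_8 = 46·401081189 + 10529659 = 18460264353 → 452114877484/18460264353
APPEND 13: p_9 = 13·452114877484 + 9822978109 = 5887316385401, q_9 = 13·18460264353 + 401081189 = 240384517778 → 5887316385401/240384517778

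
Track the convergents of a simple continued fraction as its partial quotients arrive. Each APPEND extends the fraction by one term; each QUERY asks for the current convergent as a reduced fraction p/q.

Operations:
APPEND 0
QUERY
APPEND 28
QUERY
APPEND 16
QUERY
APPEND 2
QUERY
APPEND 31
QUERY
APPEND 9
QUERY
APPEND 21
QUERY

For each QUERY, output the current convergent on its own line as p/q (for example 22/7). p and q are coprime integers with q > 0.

APPEND 0: p_0 = 0·1 + 0 = 0, q_0 = 0·0 + 1 = 1 → 0/1
APPEND 28: p_1 = 28·0 + 1 = 1, q_1 = 28·1 + 0 = 28 → 1/28
APPEND 16: p_2 = 16·1 + 0 = 16, q_2 = 16·28 + 1 = 449 → 16/449
APPEND 2: p_3 = 2·16 + 1 = 33, q_3 = 2·449 + 28 = 926 → 33/926
APPEND 31: p_4 = 31·33 + 16 = 1039, q_4 = 31·926 + 449 = 29155 → 1039/29155
APPEND 9: p_5 = 9·1039 + 33 = 9384, q_5 = 9·29155 + 926 = 263321 → 9384/263321
APPEND 21: p_6 = 21·9384 + 1039 = 198103, q_6 = 21·263321 + 29155 = 5558896 → 198103/5558896

0/1
1/28
16/449
33/926
1039/29155
9384/263321
198103/5558896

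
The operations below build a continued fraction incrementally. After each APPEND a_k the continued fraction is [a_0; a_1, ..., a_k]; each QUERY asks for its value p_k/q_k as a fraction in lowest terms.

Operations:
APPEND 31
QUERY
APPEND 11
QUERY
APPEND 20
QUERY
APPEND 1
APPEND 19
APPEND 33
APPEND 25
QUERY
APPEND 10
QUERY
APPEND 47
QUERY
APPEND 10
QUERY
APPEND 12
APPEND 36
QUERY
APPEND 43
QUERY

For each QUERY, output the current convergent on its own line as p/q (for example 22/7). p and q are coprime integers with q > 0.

31/1
342/11
6871/221
119056593/3829354
1195322437/38446529
56299211132/1810816217
564187433757/18146608699
246319930417533/7922670950479
10598583556370135/340894420991202

APPEND 31: p_0 = 31·1 + 0 = 31, q_0 = 31·0 + 1 = 1 → 31/1
APPEND 11: p_1 = 11·31 + 1 = 342, q_1 = 11·1 + 0 = 11 → 342/11
APPEND 20: p_2 = 20·342 + 31 = 6871, q_2 = 20·11 + 1 = 221 → 6871/221
APPEND 1: p_3 = 1·6871 + 342 = 7213, q_3 = 1·221 + 11 = 232 → 7213/232
APPEND 19: p_4 = 19·7213 + 6871 = 143918, q_4 = 19·232 + 221 = 4629 → 143918/4629
APPEND 33: p_5 = 33·143918 + 7213 = 4756507, q_5 = 33·4629 + 232 = 152989 → 4756507/152989
APPEND 25: p_6 = 25·4756507 + 143918 = 119056593, q_6 = 25·152989 + 4629 = 3829354 → 119056593/3829354
APPEND 10: p_7 = 10·119056593 + 4756507 = 1195322437, q_7 = 10·3829354 + 152989 = 38446529 → 1195322437/38446529
APPEND 47: p_8 = 47·1195322437 + 119056593 = 56299211132, q_8 = 47·38446529 + 3829354 = 1810816217 → 56299211132/1810816217
APPEND 10: p_9 = 10·56299211132 + 1195322437 = 564187433757, q_9 = 10·1810816217 + 38446529 = 18146608699 → 564187433757/18146608699
APPEND 12: p_10 = 12·564187433757 + 56299211132 = 6826548416216, q_10 = 12·18146608699 + 1810816217 = 219570120605 → 6826548416216/219570120605
APPEND 36: p_11 = 36·6826548416216 + 564187433757 = 246319930417533, q_11 = 36·219570120605 + 18146608699 = 7922670950479 → 246319930417533/7922670950479
APPEND 43: p_12 = 43·246319930417533 + 6826548416216 = 10598583556370135, q_12 = 43·7922670950479 + 219570120605 = 340894420991202 → 10598583556370135/340894420991202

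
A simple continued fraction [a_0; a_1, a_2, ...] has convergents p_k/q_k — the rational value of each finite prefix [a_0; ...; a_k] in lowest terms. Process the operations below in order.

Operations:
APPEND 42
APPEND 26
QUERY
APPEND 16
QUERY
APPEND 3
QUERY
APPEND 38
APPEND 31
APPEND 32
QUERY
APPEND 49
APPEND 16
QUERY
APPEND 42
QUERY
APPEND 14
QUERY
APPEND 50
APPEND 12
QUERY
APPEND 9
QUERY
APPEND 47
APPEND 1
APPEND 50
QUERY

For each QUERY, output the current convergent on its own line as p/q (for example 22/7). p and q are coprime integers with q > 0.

APPEND 42: p_0 = 42·1 + 0 = 42, q_0 = 42·0 + 1 = 1 → 42/1
APPEND 26: p_1 = 26·42 + 1 = 1093, q_1 = 26·1 + 0 = 26 → 1093/26
APPEND 16: p_2 = 16·1093 + 42 = 17530, q_2 = 16·26 + 1 = 417 → 17530/417
APPEND 3: p_3 = 3·17530 + 1093 = 53683, q_3 = 3·417 + 26 = 1277 → 53683/1277
APPEND 38: p_4 = 38·53683 + 17530 = 2057484, q_4 = 38·1277 + 417 = 48943 → 2057484/48943
APPEND 31: p_5 = 31·2057484 + 53683 = 63835687, q_5 = 31·48943 + 1277 = 1518510 → 63835687/1518510
APPEND 32: p_6 = 32·63835687 + 2057484 = 2044799468, q_6 = 32·1518510 + 48943 = 48641263 → 2044799468/48641263
APPEND 49: p_7 = 49·2044799468 + 63835687 = 100259009619, q_7 = 49·48641263 + 1518510 = 2384940397 → 100259009619/2384940397
APPEND 16: p_8 = 16·100259009619 + 2044799468 = 1606188953372, q_8 = 16·2384940397 + 48641263 = 38207687615 → 1606188953372/38207687615
APPEND 42: p_9 = 42·1606188953372 + 100259009619 = 67560195051243, q_9 = 42·38207687615 + 2384940397 = 1607107820227 → 67560195051243/1607107820227
APPEND 14: p_10 = 14·67560195051243 + 1606188953372 = 947448919670774, q_10 = 14·1607107820227 + 38207687615 = 22537717170793 → 947448919670774/22537717170793
APPEND 50: p_11 = 50·947448919670774 + 67560195051243 = 47440006178589943, q_11 = 50·22537717170793 + 1607107820227 = 1128492966359877 → 47440006178589943/1128492966359877
APPEND 12: p_12 = 12·47440006178589943 + 947448919670774 = 570227523062750090, q_12 = 12·1128492966359877 + 22537717170793 = 13564453313489317 → 570227523062750090/13564453313489317
APPEND 9: p_13 = 9·570227523062750090 + 47440006178589943 = 5179487713743340753, q_13 = 9·13564453313489317 + 1128492966359877 = 123208572787763730 → 5179487713743340753/123208572787763730
APPEND 47: p_14 = 47·5179487713743340753 + 570227523062750090 = 244006150068999765481, q_14 = 47·123208572787763730 + 13564453313489317 = 5804367374338384627 → 244006150068999765481/5804367374338384627
APPEND 1: p_15 = 1·244006150068999765481 + 5179487713743340753 = 249185637782743106234, q_15 = 1·5804367374338384627 + 123208572787763730 = 5927575947126148357 → 249185637782743106234/5927575947126148357
APPEND 50: p_16 = 50·249185637782743106234 + 244006150068999765481 = 12703288039206155077181, q_16 = 50·5927575947126148357 + 5804367374338384627 = 302183164730645802477 → 12703288039206155077181/302183164730645802477

1093/26
17530/417
53683/1277
2044799468/48641263
1606188953372/38207687615
67560195051243/1607107820227
947448919670774/22537717170793
570227523062750090/13564453313489317
5179487713743340753/123208572787763730
12703288039206155077181/302183164730645802477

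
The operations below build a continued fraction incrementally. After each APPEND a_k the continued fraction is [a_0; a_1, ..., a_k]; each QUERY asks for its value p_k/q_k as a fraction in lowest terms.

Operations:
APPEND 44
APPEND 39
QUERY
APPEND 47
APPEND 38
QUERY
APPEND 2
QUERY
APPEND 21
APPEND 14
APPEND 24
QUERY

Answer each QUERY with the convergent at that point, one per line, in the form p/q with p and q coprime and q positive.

APPEND 44: p_0 = 44·1 + 0 = 44, q_0 = 44·0 + 1 = 1 → 44/1
APPEND 39: p_1 = 39·44 + 1 = 1717, q_1 = 39·1 + 0 = 39 → 1717/39
APPEND 47: p_2 = 47·1717 + 44 = 80743, q_2 = 47·39 + 1 = 1834 → 80743/1834
APPEND 38: p_3 = 38·80743 + 1717 = 3069951, q_3 = 38·1834 + 39 = 69731 → 3069951/69731
APPEND 2: p_4 = 2·3069951 + 80743 = 6220645, q_4 = 2·69731 + 1834 = 141296 → 6220645/141296
APPEND 21: p_5 = 21·6220645 + 3069951 = 133703496, q_5 = 21·141296 + 69731 = 3036947 → 133703496/3036947
APPEND 14: p_6 = 14·133703496 + 6220645 = 1878069589, q_6 = 14·3036947 + 141296 = 42658554 → 1878069589/42658554
APPEND 24: p_7 = 24·1878069589 + 133703496 = 45207373632, q_7 = 24·42658554 + 3036947 = 1026842243 → 45207373632/1026842243

1717/39
3069951/69731
6220645/141296
45207373632/1026842243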